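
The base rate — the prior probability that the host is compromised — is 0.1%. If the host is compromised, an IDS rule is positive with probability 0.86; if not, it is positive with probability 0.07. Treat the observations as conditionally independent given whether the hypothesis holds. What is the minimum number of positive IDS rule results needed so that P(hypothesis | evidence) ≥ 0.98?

5

Prior odds: 0.001 ÷ 0.999 = 1/999.
Likelihood ratio of a positive = 0.86/0.07 = 86/7.
Target posterior odds = 0.98/0.02 = 49.
Need (1/999) × (86/7)ⁿ ≥ 49, i.e. (86/7)ⁿ ≥ 48951.
(86/7)⁴ = 54700816/2401 falls short of 48951 but (86/7)⁵ ≈279899 reaches it, so n = 5.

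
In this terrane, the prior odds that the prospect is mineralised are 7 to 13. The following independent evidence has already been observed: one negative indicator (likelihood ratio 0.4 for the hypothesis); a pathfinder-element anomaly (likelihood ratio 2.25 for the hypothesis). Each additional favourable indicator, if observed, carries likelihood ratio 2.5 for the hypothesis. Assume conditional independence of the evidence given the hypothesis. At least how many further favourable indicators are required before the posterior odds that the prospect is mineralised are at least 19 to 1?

5

Prior odds = 7/13.
Combined Bayes factor of the evidence already in hand = 0.4 × 2.25 = 0.9.
Odds after that evidence = (7/13) × 0.9 = 63/130.
Target odds = 19.
Need 2.5ⁿ ≥ 19 ÷ (63/130) = 2470/63.
2.5⁴ = 39.0625 falls short of 2470/63 but 2.5⁵ = 97.65625 reaches it, so n = 5.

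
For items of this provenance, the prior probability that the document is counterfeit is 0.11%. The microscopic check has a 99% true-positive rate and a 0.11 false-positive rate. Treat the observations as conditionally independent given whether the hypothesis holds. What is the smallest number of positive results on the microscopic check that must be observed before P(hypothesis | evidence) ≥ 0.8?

Prior odds: 0.0011 ÷ 0.9989 = 11/9989.
Likelihood ratio of a positive result = 0.99/0.11 = 9.
Target posterior odds = 0.8/0.2 = 4.
Need (11/9989) × 9ⁿ ≥ 4, i.e. 9ⁿ ≥ 39956/11.
9³ = 729 falls short of 39956/11 but 9⁴ = 6561 reaches it, so n = 4.

4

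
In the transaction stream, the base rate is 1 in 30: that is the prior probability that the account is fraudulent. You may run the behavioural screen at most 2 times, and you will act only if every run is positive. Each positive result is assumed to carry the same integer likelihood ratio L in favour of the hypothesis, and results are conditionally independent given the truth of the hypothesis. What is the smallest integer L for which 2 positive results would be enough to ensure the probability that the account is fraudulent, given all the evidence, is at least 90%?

Prior odds = (1/30)/(29/30) = 1/29.
Target odds = 0.9/0.1 = 9.
Need L² ≥ 9 ÷ (1/29) = 261.
16² = 256 < 261 ≤ 289 = 17², so L = 17.

17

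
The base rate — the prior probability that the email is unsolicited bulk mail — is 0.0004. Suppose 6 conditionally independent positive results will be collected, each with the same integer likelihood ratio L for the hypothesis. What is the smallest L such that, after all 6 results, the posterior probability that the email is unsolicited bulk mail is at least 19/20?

7

Prior odds = 0.0004/0.9996 = 1/2499.
Target odds = 0.95/0.05 = 19.
Need L⁶ ≥ 19 ÷ (1/2499) = 47481.
6⁶ = 46656 < 47481 ≤ 117649 = 7⁶, so L = 7.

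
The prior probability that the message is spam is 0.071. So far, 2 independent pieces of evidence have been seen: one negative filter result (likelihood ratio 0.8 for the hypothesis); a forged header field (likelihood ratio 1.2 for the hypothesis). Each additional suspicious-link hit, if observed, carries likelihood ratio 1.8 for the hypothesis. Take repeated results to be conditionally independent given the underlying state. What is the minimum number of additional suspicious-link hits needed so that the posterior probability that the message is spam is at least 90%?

9

Prior odds = 0.071/0.929 = 71/929.
Combined Bayes factor of the evidence already in hand = 0.8 × 1.2 = 0.96.
Odds after that evidence = (71/929) × 0.96 = 1704/23225.
Target odds = 0.9/0.1 = 9.
Need 1.8ⁿ ≥ 9 ÷ (1704/23225) = 69675/568.
1.8⁸ = 43046721/390625 falls short of 69675/568 but 1.8⁹ = 387420489/1953125 reaches it, so n = 9.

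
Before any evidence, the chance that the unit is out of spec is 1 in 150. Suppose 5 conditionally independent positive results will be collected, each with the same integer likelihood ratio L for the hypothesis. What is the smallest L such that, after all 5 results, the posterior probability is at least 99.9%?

11

Prior odds = (1/150)/(149/150) = 1/149.
Target odds = 0.999/0.001 = 999.
Need L⁵ ≥ 999 ÷ (1/149) = 148851.
10⁵ = 100000 < 148851 ≤ 161051 = 11⁵, so L = 11.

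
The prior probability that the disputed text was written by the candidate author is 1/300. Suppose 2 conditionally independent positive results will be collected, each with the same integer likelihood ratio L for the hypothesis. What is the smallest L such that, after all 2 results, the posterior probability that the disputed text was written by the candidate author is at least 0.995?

244

Prior odds = (1/300)/(299/300) = 1/299.
Target odds = 0.995/0.005 = 199.
Need L² ≥ 199 ÷ (1/299) = 59501.
243² = 59049 < 59501 ≤ 59536 = 244², so L = 244.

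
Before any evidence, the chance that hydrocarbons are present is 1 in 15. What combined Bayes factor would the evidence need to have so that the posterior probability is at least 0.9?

126

Prior odds = (1/15)/(14/15) = 1/14.
Target odds = 0.9/0.1 = 9.
Required Bayes factor = 9 ÷ (1/14) = 126.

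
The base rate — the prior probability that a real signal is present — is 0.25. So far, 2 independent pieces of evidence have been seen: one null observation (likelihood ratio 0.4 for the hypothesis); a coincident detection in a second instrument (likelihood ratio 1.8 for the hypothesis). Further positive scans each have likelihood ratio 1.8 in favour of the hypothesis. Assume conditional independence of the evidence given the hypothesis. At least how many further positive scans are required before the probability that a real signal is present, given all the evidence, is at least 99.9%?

15

Prior odds = 0.25/0.75 = 1/3.
Combined Bayes factor of the evidence already in hand = 0.4 × 1.8 = 0.72.
Odds after that evidence = (1/3) × 0.72 = 0.24.
Target odds = 0.999/0.001 = 999.
Need 1.8ⁿ ≥ 999 ÷ 0.24 = 4162.5.
1.8¹⁴ ≈3748.13 falls short of 4162.5 but 1.8¹⁵ ≈6746.64 reaches it, so n = 15.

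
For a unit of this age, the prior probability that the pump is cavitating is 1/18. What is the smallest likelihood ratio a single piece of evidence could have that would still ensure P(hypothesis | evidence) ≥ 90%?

Prior odds = (1/18)/(17/18) = 1/17.
Target odds = 0.9/0.1 = 9.
Required Bayes factor = 9 ÷ (1/17) = 153.

153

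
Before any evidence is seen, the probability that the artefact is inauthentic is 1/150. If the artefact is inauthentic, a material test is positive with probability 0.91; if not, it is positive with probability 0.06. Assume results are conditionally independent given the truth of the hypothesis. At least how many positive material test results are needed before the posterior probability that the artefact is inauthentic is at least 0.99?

Prior odds = (1/150)/(149/150) = 1/149.
Likelihood ratio of a positive = 0.91/0.06 = 91/6.
Target odds: 0.99 ÷ 0.01 = 99.
Require (91/6)ⁿ ≥ 99 ÷ (1/149) = 14751.
(91/6)³ = 753571/216 falls short of 14751 but (91/6)⁴ = 68574961/1296 reaches it, so n = 4.

4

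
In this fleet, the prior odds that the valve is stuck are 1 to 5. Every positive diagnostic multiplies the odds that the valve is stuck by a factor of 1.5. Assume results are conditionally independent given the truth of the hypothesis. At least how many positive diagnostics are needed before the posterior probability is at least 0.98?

14

Prior odds = 0.2.
Likelihood ratio per positive diagnostic = 1.5.
Target odds: 0.98 ÷ 0.02 = 49.
Require 1.5ⁿ ≥ 49 ÷ 0.2 = 245.
1.5¹³ = 1594323/8192 falls short of 245 but 1.5¹⁴ = 4782969/16384 reaches it, so n = 14.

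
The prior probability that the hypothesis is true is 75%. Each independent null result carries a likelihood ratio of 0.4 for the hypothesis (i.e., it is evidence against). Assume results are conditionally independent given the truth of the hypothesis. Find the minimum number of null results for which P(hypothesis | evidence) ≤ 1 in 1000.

Prior odds = 0.75/0.25 = 3.
Likelihood ratio per null result = 0.4.
Target odds: 0.001 ÷ 0.999 = 1/999.
Require 0.4ⁿ ≤ 1/999 ÷ 3 = 1/2997.
0.4⁸ = 256/390625 is still above 1/2997 but 0.4⁹ = 512/1953125 is at or below it, so n = 9.

9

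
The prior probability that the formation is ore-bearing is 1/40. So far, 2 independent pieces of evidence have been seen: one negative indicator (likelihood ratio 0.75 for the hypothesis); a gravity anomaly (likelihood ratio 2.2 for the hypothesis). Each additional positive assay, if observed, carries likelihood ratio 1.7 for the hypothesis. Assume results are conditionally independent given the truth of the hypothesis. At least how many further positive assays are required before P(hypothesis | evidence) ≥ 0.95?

12

Prior odds = 0.025/0.975 = 1/39.
Combined Bayes factor of the evidence already in hand = 0.75 × 2.2 = 1.65.
Odds after that evidence = (1/39) × 1.65 = 11/260.
Target odds = 0.95/0.05 = 19.
Need 1.7ⁿ ≥ 19 ÷ (11/260) = 4940/11.
1.7¹¹ ≈342.719 falls short of 4940/11 but 1.7¹² ≈582.622 reaches it, so n = 12.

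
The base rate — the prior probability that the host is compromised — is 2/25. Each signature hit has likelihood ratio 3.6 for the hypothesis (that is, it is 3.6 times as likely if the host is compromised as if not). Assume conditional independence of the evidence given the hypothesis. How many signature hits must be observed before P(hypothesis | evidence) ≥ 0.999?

Prior odds: 0.08 ÷ 0.92 = 2/23.
Likelihood ratio per signature hit = 3.6.
Target posterior odds = 0.999/0.001 = 999.
Need (2/23) × 3.6ⁿ ≥ 999, i.e. 3.6ⁿ ≥ 11488.5.
3.6⁷ = 612220032/78125 falls short of 11488.5 but 3.6⁸ ≈28211.1 reaches it, so n = 8.

8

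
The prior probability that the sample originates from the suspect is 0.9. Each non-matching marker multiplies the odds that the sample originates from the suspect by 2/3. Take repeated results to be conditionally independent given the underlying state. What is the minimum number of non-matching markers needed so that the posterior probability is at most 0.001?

23

Prior odds = 0.9/0.1 = 9.
Likelihood ratio per non-matching marker = 2/3.
Target odds: 0.001 ÷ 0.999 = 1/999.
Need 9 × (2/3)ⁿ ≤ 1/999, i.e. (2/3)ⁿ ≤ 1/8991.
(2/3)²² ≈0.000133657 is still above 1/8991 but (2/3)²³ ≈8.91048e-05 is at or below it, so n = 23.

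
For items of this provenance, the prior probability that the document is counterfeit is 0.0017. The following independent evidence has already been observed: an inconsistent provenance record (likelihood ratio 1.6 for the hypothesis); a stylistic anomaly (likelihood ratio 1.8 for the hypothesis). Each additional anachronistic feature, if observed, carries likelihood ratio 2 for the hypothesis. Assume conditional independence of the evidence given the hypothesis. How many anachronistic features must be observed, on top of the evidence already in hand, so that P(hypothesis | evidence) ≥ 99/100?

15

Prior odds = 0.0017/0.9983 = 17/9983.
Combined Bayes factor of the evidence already in hand = 1.6 × 1.8 = 2.88.
Odds after that evidence = (17/9983) × 2.88 = 1224/249575.
Target odds = 0.99/0.01 = 99.
Need 2ⁿ ≥ 99 ÷ (1224/249575) = 2745325/136.
2¹⁴ = 16384 falls short of 2745325/136 but 2¹⁵ = 32768 reaches it, so n = 15.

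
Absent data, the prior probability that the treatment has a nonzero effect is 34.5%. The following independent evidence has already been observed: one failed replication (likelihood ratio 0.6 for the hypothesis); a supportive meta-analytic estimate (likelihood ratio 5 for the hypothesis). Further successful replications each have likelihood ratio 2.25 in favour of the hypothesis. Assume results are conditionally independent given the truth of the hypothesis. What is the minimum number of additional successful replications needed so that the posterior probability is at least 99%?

6

Prior odds = 0.345/0.655 = 69/131.
Combined Bayes factor of the evidence already in hand = 0.6 × 5 = 3.
Odds after that evidence = (69/131) × 3 = 207/131.
Target odds = 0.99/0.01 = 99.
Need 2.25ⁿ ≥ 99 ÷ (207/131) = 1441/23.
2.25⁵ = 59049/1024 falls short of 1441/23 but 2.25⁶ = 531441/4096 reaches it, so n = 6.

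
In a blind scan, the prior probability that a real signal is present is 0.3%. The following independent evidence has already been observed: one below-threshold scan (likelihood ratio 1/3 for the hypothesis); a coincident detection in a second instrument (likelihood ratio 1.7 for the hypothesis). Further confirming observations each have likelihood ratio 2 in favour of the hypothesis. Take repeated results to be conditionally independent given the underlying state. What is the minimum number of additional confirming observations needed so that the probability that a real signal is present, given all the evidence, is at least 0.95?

14

Prior odds = 0.003/0.997 = 3/997.
Combined Bayes factor of the evidence already in hand = (1/3) × 1.7 = 17/30.
Odds after that evidence = (3/997) × 17/30 = 17/9970.
Target odds = 0.95/0.05 = 19.
Need 2ⁿ ≥ 19 ÷ (17/9970) = 189430/17.
2¹³ = 8192 falls short of 189430/17 but 2¹⁴ = 16384 reaches it, so n = 14.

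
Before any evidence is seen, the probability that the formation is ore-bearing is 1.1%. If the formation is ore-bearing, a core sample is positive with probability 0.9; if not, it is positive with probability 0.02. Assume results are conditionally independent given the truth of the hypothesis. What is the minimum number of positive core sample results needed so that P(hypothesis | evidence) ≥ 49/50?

3

Prior odds: 0.011 ÷ 0.989 = 11/989.
Likelihood ratio of a positive = 0.9/0.02 = 45.
Target posterior odds = 0.98/0.02 = 49.
Need (11/989) × 45ⁿ ≥ 49, i.e. 45ⁿ ≥ 48461/11.
45² = 2025 falls short of 48461/11 but 45³ = 91125 reaches it, so n = 3.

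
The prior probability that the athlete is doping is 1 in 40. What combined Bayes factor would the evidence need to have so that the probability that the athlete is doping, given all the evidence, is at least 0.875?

273

Prior odds = 0.025/0.975 = 1/39.
Target odds = 0.875/0.125 = 7.
Required Bayes factor = 7 ÷ (1/39) = 273.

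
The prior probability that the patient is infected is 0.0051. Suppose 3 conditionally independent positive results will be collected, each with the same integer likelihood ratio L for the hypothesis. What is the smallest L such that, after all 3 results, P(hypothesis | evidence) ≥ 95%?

16

Prior odds = 0.0051/0.9949 = 51/9949.
Target odds = 0.95/0.05 = 19.
Need L³ ≥ 19 ÷ (51/9949) = 189031/51.
15³ = 3375 < 189031/51 ≤ 4096 = 16³, so L = 16.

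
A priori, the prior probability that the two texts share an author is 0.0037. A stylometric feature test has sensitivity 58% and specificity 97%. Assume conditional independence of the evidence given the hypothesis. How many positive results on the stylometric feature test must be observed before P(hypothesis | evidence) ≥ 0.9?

3

Prior odds: 0.0037 ÷ 0.9963 = 37/9963.
False-positive rate = 1 − 0.97 = 0.03; likelihood ratio of a positive = 0.58/0.03 = 58/3.
Target odds: 0.9 ÷ 0.1 = 9.
Require (58/3)ⁿ ≥ 9 ÷ (37/9963) = 89667/37.
(58/3)² = 3364/9 falls short of 89667/37 but (58/3)³ = 195112/27 reaches it, so n = 3.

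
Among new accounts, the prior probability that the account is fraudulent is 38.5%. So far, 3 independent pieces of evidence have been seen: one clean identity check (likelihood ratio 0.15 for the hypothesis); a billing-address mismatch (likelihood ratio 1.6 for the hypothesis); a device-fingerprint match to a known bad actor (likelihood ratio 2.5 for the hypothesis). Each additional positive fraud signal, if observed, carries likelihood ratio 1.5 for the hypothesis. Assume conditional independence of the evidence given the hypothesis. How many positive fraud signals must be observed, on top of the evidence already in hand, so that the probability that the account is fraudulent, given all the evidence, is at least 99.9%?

20

Prior odds = 0.385/0.615 = 77/123.
Combined Bayes factor of the evidence already in hand = 0.15 × 1.6 × 2.5 = 0.6.
Odds after that evidence = (77/123) × 0.6 = 77/205.
Target odds = 0.999/0.001 = 999.
Need 1.5ⁿ ≥ 999 ÷ (77/205) = 204795/77.
1.5¹⁹ ≈2216.84 falls short of 204795/77 but 1.5²⁰ ≈3325.26 reaches it, so n = 20.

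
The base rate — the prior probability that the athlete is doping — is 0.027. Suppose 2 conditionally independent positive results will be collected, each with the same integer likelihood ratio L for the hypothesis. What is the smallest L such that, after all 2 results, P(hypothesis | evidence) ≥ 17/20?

Prior odds = 0.027/0.973 = 27/973.
Target odds = 0.85/0.15 = 17/3.
Need L² ≥ 17/3 ÷ (27/973) = 16541/81.
14² = 196 < 16541/81 ≤ 225 = 15², so L = 15.

15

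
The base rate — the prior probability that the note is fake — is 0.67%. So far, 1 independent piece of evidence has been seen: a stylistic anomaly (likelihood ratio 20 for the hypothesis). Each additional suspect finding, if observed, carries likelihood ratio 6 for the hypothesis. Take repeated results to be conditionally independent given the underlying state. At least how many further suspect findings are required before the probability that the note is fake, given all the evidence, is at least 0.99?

Prior odds = 0.0067/0.9933 = 67/9933.
Bayes factor of the evidence already in hand = 20.
Odds after that evidence = (67/9933) × 20 = 1340/9933.
Target odds = 0.99/0.01 = 99.
Need 6ⁿ ≥ 99 ÷ (1340/9933) = 983367/1340.
6³ = 216 falls short of 983367/1340 but 6⁴ = 1296 reaches it, so n = 4.

4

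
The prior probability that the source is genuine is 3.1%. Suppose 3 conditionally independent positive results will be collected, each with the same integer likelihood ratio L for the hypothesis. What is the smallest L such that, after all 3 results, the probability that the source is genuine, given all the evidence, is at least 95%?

9

Prior odds = 0.031/0.969 = 31/969.
Target odds = 0.95/0.05 = 19.
Need L³ ≥ 19 ÷ (31/969) = 18411/31.
8³ = 512 < 18411/31 ≤ 729 = 9³, so L = 9.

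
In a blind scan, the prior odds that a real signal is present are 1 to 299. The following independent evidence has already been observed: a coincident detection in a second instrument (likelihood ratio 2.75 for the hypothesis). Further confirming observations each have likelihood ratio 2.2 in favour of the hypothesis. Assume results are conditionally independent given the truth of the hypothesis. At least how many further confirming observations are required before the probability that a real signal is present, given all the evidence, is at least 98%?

11

Prior odds = 1/299.
Bayes factor of the evidence already in hand = 2.75.
Odds after that evidence = (1/299) × 2.75 = 11/1196.
Target odds = 0.98/0.02 = 49.
Need 2.2ⁿ ≥ 49 ÷ (11/1196) = 58604/11.
2.2¹⁰ ≈2655.99 falls short of 58604/11 but 2.2¹¹ ≈5843.18 reaches it, so n = 11.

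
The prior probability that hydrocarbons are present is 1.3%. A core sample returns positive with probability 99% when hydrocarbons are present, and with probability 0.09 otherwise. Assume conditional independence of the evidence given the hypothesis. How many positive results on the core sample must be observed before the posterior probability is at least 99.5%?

Prior odds = 0.013/0.987 = 13/987.
Likelihood ratio of a positive result = 0.99/0.09 = 11.
Target posterior odds = 0.995/0.005 = 199.
Require 11ⁿ ≥ 199 ÷ (13/987) = 196413/13.
11⁴ = 14641 falls short of 196413/13 but 11⁵ = 161051 reaches it, so n = 5.

5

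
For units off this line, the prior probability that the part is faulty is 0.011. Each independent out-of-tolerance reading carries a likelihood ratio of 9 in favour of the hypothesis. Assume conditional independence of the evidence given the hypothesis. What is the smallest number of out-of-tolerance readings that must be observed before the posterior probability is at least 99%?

5

Prior odds: 0.011 ÷ 0.989 = 11/989.
Likelihood ratio per out-of-tolerance reading = 9.
Target odds: 0.99 ÷ 0.01 = 99.
Require 9ⁿ ≥ 99 ÷ (11/989) = 8901.
9⁴ = 6561 falls short of 8901 but 9⁵ = 59049 reaches it, so n = 5.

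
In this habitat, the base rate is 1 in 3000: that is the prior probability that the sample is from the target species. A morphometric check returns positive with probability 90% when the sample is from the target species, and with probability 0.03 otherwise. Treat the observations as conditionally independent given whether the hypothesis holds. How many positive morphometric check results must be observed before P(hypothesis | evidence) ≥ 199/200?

4

Prior odds: (1/3000) ÷ (2999/3000) = 1/2999.
Likelihood ratio of a positive result = 0.9/0.03 = 30.
Target odds: 0.995 ÷ 0.005 = 199.
Need (1/2999) × 30ⁿ ≥ 199, i.e. 30ⁿ ≥ 596801.
30³ = 27000 falls short of 596801 but 30⁴ = 810000 reaches it, so n = 4.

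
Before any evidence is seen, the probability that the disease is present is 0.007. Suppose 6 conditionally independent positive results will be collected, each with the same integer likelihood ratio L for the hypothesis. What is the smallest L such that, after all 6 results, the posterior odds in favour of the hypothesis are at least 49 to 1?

5

Prior odds = 0.007/0.993 = 7/993.
Target odds = 49.
Need L⁶ ≥ 49 ÷ (7/993) = 6951.
4⁶ = 4096 < 6951 ≤ 15625 = 5⁶, so L = 5.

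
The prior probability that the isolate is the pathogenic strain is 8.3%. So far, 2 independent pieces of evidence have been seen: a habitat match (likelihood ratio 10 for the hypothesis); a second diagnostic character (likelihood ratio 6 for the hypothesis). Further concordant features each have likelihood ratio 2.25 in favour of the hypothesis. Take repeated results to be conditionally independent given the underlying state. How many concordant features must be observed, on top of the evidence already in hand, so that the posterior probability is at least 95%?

Prior odds = 0.083/0.917 = 83/917.
Combined Bayes factor of the evidence already in hand = 10 × 6 = 60.
Odds after that evidence = (83/917) × 60 = 4980/917.
Target odds = 0.95/0.05 = 19.
Need 2.25ⁿ ≥ 19 ÷ (4980/917) = 17423/4980.
2.25¹ = 2.25 falls short of 17423/4980 but 2.25² = 5.0625 reaches it, so n = 2.

2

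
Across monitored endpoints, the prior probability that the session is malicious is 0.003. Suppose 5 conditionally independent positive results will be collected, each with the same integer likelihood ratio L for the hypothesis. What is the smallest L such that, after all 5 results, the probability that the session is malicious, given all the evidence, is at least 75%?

4

Prior odds = 0.003/0.997 = 3/997.
Target odds = 0.75/0.25 = 3.
Need L⁵ ≥ 3 ÷ (3/997) = 997.
3⁵ = 243 < 997 ≤ 1024 = 4⁵, so L = 4.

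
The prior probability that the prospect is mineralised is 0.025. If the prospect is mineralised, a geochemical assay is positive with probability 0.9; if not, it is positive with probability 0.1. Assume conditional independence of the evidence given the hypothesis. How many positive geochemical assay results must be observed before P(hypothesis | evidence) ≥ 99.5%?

Prior odds = 0.025/0.975 = 1/39.
Likelihood ratio of a positive = 0.9/0.1 = 9.
Target posterior odds = 0.995/0.005 = 199.
Require 9ⁿ ≥ 199 ÷ (1/39) = 7761.
9⁴ = 6561 falls short of 7761 but 9⁵ = 59049 reaches it, so n = 5.

5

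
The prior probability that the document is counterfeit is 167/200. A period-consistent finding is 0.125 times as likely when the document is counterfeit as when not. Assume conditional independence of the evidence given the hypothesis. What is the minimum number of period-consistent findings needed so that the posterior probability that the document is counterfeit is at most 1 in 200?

Prior odds: 0.835 ÷ 0.165 = 167/33.
Likelihood ratio per period-consistent finding = 0.125.
Target odds: 0.005 ÷ 0.995 = 1/199.
Require 0.125ⁿ ≤ 1/199 ÷ (167/33) = 33/33233.
0.125³ = 0.001953125 is still above 33/33233 but 0.125⁴ = 1/4096 is at or below it, so n = 4.

4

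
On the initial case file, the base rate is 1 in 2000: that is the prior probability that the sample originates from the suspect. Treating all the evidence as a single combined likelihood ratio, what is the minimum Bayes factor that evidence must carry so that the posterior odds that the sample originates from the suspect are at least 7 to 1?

Prior odds = 0.0005/0.9995 = 1/1999.
Target odds = 7.
Required Bayes factor = 7 ÷ (1/1999) = 13993.

13993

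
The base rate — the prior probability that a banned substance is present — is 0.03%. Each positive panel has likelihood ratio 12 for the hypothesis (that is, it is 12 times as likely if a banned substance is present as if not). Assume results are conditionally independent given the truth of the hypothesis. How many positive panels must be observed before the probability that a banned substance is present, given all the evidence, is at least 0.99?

6

Prior odds = 0.0003/0.9997 = 3/9997.
Likelihood ratio per positive panel = 12.
Target odds: 0.99 ÷ 0.01 = 99.
Require 12ⁿ ≥ 99 ÷ (3/9997) = 329901.
12⁵ = 248832 falls short of 329901 but 12⁶ = 2985984 reaches it, so n = 6.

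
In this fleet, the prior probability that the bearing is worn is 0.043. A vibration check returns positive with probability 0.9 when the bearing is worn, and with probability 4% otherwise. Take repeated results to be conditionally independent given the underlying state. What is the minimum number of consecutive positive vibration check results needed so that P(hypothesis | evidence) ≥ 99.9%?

Prior odds = 0.043/0.957 = 43/957.
Likelihood ratio of a positive result = 0.9/0.04 = 22.5.
Target posterior odds = 0.999/0.001 = 999.
Need (43/957) × 22.5ⁿ ≥ 999, i.e. 22.5ⁿ ≥ 956043/43.
22.5³ = 11390.625 falls short of 956043/43 but 22.5⁴ = 256289.0625 reaches it, so n = 4.

4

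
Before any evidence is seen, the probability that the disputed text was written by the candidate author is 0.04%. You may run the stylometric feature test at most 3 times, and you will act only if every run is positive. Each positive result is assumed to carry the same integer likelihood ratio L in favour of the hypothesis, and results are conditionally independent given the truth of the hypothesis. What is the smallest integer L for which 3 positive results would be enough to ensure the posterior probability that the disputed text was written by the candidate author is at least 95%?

Prior odds = 0.0004/0.9996 = 1/2499.
Target odds = 0.95/0.05 = 19.
Need L³ ≥ 19 ÷ (1/2499) = 47481.
36³ = 46656 < 47481 ≤ 50653 = 37³, so L = 37.

37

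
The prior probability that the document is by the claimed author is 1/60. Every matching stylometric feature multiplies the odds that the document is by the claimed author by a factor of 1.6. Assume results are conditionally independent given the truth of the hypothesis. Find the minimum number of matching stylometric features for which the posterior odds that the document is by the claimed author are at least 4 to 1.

12

Prior odds = (1/60)/(59/60) = 1/59.
Likelihood ratio per matching stylometric feature = 1.6.
Target odds = 4.
Require 1.6ⁿ ≥ 4 ÷ (1/59) = 236.
1.6¹¹ ≈175.922 falls short of 236 but 1.6¹² ≈281.475 reaches it, so n = 12.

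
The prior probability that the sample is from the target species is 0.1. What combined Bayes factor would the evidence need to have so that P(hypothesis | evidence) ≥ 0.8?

Prior odds = 0.1/0.9 = 1/9.
Target odds = 0.8/0.2 = 4.
Required Bayes factor = 4 ÷ (1/9) = 36.

36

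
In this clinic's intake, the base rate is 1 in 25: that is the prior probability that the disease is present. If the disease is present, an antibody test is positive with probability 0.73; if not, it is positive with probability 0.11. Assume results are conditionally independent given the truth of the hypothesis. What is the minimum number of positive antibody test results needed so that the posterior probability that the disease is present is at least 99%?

Prior odds = 0.04/0.96 = 1/24.
Likelihood ratio of a positive = 0.73/0.11 = 73/11.
Target odds: 0.99 ÷ 0.01 = 99.
Require (73/11)ⁿ ≥ 99 ÷ (1/24) = 2376.
(73/11)⁴ = 28398241/14641 falls short of 2376 but (73/11)⁵ ≈12872.1 reaches it, so n = 5.

5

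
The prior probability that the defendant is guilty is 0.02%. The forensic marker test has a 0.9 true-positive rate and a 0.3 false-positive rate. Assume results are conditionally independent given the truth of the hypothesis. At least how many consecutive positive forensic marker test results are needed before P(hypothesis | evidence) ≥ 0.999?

Prior odds: 0.0002 ÷ 0.9998 = 1/4999.
Likelihood ratio of a positive result = 0.9/0.3 = 3.
Target posterior odds = 0.999/0.001 = 999.
Require 3ⁿ ≥ 999 ÷ (1/4999) = 4994001.
3¹⁴ = 4782969 falls short of 4994001 but 3¹⁵ = 14348907 reaches it, so n = 15.

15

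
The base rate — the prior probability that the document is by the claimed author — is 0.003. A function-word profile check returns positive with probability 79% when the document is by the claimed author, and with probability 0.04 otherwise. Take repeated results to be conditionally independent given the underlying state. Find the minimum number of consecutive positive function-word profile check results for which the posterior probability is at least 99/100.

Prior odds = 0.003/0.997 = 3/997.
Likelihood ratio of a positive result = 0.79/0.04 = 19.75.
Target posterior odds = 0.99/0.01 = 99.
Require 19.75ⁿ ≥ 99 ÷ (3/997) = 32901.
19.75³ = 7703.734375 falls short of 32901 but 19.75⁴ = 38950081/256 reaches it, so n = 4.

4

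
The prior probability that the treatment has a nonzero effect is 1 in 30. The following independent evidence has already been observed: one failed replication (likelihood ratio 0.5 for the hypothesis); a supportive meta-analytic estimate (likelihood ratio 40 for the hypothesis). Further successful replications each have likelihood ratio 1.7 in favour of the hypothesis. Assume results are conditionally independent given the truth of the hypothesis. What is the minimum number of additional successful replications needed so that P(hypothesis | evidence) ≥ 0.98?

Prior odds = (1/30)/(29/30) = 1/29.
Combined Bayes factor of the evidence already in hand = 0.5 × 40 = 20.
Odds after that evidence = (1/29) × 20 = 20/29.
Target odds = 0.98/0.02 = 49.
Need 1.7ⁿ ≥ 49 ÷ (20/29) = 71.05.
1.7⁸ ≈69.7576 falls short of 71.05 but 1.7⁹ ≈118.588 reaches it, so n = 9.

9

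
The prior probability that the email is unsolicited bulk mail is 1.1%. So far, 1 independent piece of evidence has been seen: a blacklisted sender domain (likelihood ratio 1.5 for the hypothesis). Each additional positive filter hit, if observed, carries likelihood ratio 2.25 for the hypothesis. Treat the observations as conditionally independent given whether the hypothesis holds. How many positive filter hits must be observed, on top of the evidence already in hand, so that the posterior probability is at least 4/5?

Prior odds = 0.011/0.989 = 11/989.
Bayes factor of the evidence already in hand = 1.5.
Odds after that evidence = (11/989) × 1.5 = 33/1978.
Target odds = 0.8/0.2 = 4.
Need 2.25ⁿ ≥ 4 ÷ (33/1978) = 7912/33.
2.25⁶ = 531441/4096 falls short of 7912/33 but 2.25⁷ = 4782969/16384 reaches it, so n = 7.

7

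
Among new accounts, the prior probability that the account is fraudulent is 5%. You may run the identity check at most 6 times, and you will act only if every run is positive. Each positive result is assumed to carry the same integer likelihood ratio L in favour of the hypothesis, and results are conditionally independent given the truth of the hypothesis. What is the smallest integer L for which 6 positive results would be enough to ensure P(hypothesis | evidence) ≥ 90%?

3

Prior odds = 0.05/0.95 = 1/19.
Target odds = 0.9/0.1 = 9.
Need L⁶ ≥ 9 ÷ (1/19) = 171.
2⁶ = 64 < 171 ≤ 729 = 3⁶, so L = 3.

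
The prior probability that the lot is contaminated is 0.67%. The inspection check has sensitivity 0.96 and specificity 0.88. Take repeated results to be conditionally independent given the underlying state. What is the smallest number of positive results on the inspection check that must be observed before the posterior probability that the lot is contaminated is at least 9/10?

4

Prior odds: 0.0067 ÷ 0.9933 = 67/9933.
False-positive rate = 1 − 0.88 = 0.12; likelihood ratio of a positive = 0.96/0.12 = 8.
Target posterior odds = 0.9/0.1 = 9.
Require 8ⁿ ≥ 9 ÷ (67/9933) = 89397/67.
8³ = 512 falls short of 89397/67 but 8⁴ = 4096 reaches it, so n = 4.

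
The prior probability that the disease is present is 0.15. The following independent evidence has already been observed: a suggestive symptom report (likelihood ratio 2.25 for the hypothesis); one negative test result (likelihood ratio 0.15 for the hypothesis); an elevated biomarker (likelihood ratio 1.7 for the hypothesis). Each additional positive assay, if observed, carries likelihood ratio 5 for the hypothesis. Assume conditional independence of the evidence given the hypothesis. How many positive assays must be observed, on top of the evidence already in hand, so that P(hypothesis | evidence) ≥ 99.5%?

5

Prior odds = 0.15/0.85 = 3/17.
Combined Bayes factor of the evidence already in hand = 2.25 × 0.15 × 1.7 = 0.57375.
Odds after that evidence = (3/17) × 0.57375 = 0.10125.
Target odds = 0.995/0.005 = 199.
Need 5ⁿ ≥ 199 ÷ 0.10125 = 159200/81.
5⁴ = 625 falls short of 159200/81 but 5⁵ = 3125 reaches it, so n = 5.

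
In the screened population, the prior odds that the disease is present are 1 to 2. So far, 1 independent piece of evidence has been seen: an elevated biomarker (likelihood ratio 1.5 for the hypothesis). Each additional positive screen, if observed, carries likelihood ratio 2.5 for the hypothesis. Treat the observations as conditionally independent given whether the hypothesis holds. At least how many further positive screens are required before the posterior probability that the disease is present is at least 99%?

Prior odds = 0.5.
Bayes factor of the evidence already in hand = 1.5.
Odds after that evidence = 0.5 × 1.5 = 0.75.
Target odds = 0.99/0.01 = 99.
Need 2.5ⁿ ≥ 99 ÷ 0.75 = 132.
2.5⁵ = 97.65625 falls short of 132 but 2.5⁶ = 244.140625 reaches it, so n = 6.

6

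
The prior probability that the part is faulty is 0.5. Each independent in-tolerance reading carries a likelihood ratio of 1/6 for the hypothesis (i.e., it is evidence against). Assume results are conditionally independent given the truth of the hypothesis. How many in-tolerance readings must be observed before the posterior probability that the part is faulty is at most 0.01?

Prior odds: 0.5 ÷ 0.5 = 1.
Likelihood ratio per in-tolerance reading = 1/6.
Target odds: 0.01 ÷ 0.99 = 1/99.
Need 1 × (1/6)ⁿ ≤ 1/99, i.e. (1/6)ⁿ ≤ 1/99.
(1/6)² = 1/36 is still above 1/99 but (1/6)³ = 1/216 is at or below it, so n = 3.

3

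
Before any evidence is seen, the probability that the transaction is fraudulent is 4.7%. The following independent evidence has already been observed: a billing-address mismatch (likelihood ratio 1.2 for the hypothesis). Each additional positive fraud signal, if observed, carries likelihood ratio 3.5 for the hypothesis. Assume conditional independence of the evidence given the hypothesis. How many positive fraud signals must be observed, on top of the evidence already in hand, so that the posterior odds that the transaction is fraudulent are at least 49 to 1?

Prior odds = 0.047/0.953 = 47/953.
Bayes factor of the evidence already in hand = 1.2.
Odds after that evidence = (47/953) × 1.2 = 282/4765.
Target odds = 49.
Need 3.5ⁿ ≥ 49 ÷ (282/4765) = 233485/282.
3.5⁵ = 525.21875 falls short of 233485/282 but 3.5⁶ = 1838.265625 reaches it, so n = 6.

6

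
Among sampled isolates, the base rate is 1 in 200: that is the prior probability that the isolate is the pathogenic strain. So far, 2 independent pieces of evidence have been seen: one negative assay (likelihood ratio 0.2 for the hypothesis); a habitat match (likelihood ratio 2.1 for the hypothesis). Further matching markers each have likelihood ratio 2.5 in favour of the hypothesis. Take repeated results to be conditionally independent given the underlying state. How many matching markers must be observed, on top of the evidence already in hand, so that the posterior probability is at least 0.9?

Prior odds = 0.005/0.995 = 1/199.
Combined Bayes factor of the evidence already in hand = 0.2 × 2.1 = 0.42.
Odds after that evidence = (1/199) × 0.42 = 21/9950.
Target odds = 0.9/0.1 = 9.
Need 2.5ⁿ ≥ 9 ÷ (21/9950) = 29850/7.
2.5⁹ = 1953125/512 falls short of 29850/7 but 2.5¹⁰ = 9765625/1024 reaches it, so n = 10.

10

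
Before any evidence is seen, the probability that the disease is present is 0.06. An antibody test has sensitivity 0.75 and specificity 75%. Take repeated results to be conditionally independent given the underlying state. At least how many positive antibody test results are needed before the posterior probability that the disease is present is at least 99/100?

Prior odds: 0.06 ÷ 0.94 = 3/47.
False-positive rate = 1 − 0.75 = 0.25; likelihood ratio of a positive = 0.75/0.25 = 3.
Target posterior odds = 0.99/0.01 = 99.
Require 3ⁿ ≥ 99 ÷ (3/47) = 1551.
3⁶ = 729 falls short of 1551 but 3⁷ = 2187 reaches it, so n = 7.

7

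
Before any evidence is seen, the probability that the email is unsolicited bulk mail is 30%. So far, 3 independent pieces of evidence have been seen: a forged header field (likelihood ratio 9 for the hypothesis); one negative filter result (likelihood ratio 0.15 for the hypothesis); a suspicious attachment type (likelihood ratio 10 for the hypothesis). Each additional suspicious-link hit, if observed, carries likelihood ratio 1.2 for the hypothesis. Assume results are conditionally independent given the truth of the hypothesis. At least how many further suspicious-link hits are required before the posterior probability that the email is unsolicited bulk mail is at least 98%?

Prior odds = 0.3/0.7 = 3/7.
Combined Bayes factor of the evidence already in hand = 9 × 0.15 × 10 = 13.5.
Odds after that evidence = (3/7) × 13.5 = 81/14.
Target odds = 0.98/0.02 = 49.
Need 1.2ⁿ ≥ 49 ÷ (81/14) = 686/81.
1.2¹¹ = 362797056/48828125 falls short of 686/81 but 1.2¹² ≈8.9161 reaches it, so n = 12.

12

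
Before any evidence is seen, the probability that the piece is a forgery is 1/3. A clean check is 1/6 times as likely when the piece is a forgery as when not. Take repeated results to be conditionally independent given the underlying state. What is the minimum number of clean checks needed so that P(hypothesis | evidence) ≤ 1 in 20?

2

Prior odds = (1/3)/(2/3) = 0.5.
Likelihood ratio per clean check = 1/6.
Target posterior odds = 0.05/0.95 = 1/19.
Require (1/6)ⁿ ≤ 1/19 ÷ 0.5 = 2/19.
(1/6)¹ = 1/6 is still above 2/19 but (1/6)² = 1/36 is at or below it, so n = 2.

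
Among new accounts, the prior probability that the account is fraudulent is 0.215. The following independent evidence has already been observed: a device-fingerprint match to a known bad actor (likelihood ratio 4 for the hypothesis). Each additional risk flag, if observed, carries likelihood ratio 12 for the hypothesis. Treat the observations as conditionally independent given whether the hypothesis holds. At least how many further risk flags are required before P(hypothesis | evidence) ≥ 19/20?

Prior odds = 0.215/0.785 = 43/157.
Bayes factor of the evidence already in hand = 4.
Odds after that evidence = (43/157) × 4 = 172/157.
Target odds = 0.95/0.05 = 19.
Need 12ⁿ ≥ 19 ÷ (172/157) = 2983/172.
12¹ = 12 falls short of 2983/172 but 12² = 144 reaches it, so n = 2.

2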